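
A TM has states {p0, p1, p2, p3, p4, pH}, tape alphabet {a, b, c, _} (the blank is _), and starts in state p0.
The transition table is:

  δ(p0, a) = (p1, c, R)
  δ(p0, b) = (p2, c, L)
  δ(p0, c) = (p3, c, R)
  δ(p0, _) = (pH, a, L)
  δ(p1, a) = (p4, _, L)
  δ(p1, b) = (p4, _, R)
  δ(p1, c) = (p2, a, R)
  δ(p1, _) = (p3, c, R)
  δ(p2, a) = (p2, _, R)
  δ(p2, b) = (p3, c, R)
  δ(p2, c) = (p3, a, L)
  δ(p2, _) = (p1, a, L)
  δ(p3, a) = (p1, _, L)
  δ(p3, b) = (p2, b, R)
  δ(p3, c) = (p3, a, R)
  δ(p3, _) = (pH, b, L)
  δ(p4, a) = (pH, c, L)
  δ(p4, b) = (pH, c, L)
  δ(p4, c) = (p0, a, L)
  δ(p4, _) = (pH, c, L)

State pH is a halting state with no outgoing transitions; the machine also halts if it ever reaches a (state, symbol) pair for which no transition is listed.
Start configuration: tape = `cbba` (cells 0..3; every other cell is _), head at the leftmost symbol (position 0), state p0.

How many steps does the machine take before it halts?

8

p0 | [c]bba   read c → write c, move R, go to p3
p3 | c[b]ba   read b → write b, move R, go to p2
p2 | cb[b]a   read b → write c, move R, go to p3
p3 | cbc[a]   read a → write _, move L, go to p1
p1 | cb[c]_   read c → write a, move R, go to p2
p2 | cba[_]   read _ → write a, move L, go to p1
p1 | cb[a]a   read a → write _, move L, go to p4
p4 | c[b]_a   read b → write c, move L, go to pH
pH | [c]c_a
M halts after 8 transitions.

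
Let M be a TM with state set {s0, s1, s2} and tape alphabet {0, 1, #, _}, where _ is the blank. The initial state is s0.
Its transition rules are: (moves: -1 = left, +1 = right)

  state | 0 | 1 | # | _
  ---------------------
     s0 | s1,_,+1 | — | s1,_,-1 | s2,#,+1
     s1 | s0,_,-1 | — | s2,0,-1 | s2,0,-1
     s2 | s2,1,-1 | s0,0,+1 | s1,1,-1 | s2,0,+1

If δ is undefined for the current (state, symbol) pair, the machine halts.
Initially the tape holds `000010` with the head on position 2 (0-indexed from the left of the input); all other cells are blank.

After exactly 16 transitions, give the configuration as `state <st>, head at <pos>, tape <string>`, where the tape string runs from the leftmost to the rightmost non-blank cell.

state s2, head at 0, tape 011111

state=s0 head=2 tape=00[0]010_   (s0,0)→(s1,_,+1)
state=s1 head=3 tape=00_[0]10_   (s1,0)→(s0,_,-1)
state=s0 head=2 tape=00[_]_10_   (s0,_)→(s2,#,+1)
state=s2 head=3 tape=00#[_]10_   (s2,_)→(s2,0,+1)
state=s2 head=4 tape=00#0[1]0_   (s2,1)→(s0,0,+1)
state=s0 head=5 tape=00#00[0]_   (s0,0)→(s1,_,+1)
state=s1 head=6 tape=00#00_[_]   (s1,_)→(s2,0,-1)
state=s2 head=5 tape=00#00[_]0   (s2,_)→(s2,0,+1)
state=s2 head=6 tape=00#000[0]   (s2,0)→(s2,1,-1)
state=s2 head=5 tape=00#00[0]1   (s2,0)→(s2,1,-1)
state=s2 head=4 tape=00#0[0]11   (s2,0)→(s2,1,-1)
state=s2 head=3 tape=00#[0]111   (s2,0)→(s2,1,-1)
state=s2 head=2 tape=00[#]1111   (s2,#)→(s1,1,-1)
state=s1 head=1 tape=0[0]11111   (s1,0)→(s0,_,-1)
state=s0 head=0 tape=[0]_11111   (s0,0)→(s1,_,+1)
state=s1 head=1 tape=_[_]11111   (s1,_)→(s2,0,-1)
state=s2 head=0 tape=[_]011111
After 16 steps: state s2, head at 0, tape 011111.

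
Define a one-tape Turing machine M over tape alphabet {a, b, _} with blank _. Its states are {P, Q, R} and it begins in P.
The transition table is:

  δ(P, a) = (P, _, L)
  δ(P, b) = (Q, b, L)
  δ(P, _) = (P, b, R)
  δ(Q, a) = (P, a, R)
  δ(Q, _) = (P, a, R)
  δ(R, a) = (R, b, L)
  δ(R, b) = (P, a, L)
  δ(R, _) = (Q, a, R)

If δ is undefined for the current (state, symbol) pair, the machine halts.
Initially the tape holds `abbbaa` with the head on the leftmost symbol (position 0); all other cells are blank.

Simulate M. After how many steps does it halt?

4

P | _[a]bbbaa   read a → write _, move L, go to P
P | [_]_bbbaa   read _ → write b, move R, go to P
P | b[_]bbbaa   read _ → write b, move R, go to P
P | bb[b]bbaa   read b → write b, move L, go to Q
Q | b[b]bbbaa
M halts after 4 transitions.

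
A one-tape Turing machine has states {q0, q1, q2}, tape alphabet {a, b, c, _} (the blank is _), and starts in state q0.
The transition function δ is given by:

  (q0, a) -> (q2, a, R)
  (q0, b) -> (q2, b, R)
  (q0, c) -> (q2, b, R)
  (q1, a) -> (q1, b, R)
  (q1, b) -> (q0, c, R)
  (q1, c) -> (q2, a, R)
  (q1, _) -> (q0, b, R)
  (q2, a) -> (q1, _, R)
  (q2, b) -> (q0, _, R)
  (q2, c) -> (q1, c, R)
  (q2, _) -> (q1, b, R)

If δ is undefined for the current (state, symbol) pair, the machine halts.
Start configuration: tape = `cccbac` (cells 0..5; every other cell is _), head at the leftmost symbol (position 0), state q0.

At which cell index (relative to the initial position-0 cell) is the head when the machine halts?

state=q0 head=0 tape=[c]ccbac__   (q0,c)→(q2,b,R)
state=q2 head=1 tape=b[c]cbac__   (q2,c)→(q1,c,R)
state=q1 head=2 tape=bc[c]bac__   (q1,c)→(q2,a,R)
state=q2 head=3 tape=bca[b]ac__   (q2,b)→(q0,_,R)
state=q0 head=4 tape=bca_[a]c__   (q0,a)→(q2,a,R)
state=q2 head=5 tape=bca_a[c]__   (q2,c)→(q1,c,R)
state=q1 head=6 tape=bca_ac[_]_   (q1,_)→(q0,b,R)
state=q0 head=7 tape=bca_acb[_]
At halt the head is at cell 7.

7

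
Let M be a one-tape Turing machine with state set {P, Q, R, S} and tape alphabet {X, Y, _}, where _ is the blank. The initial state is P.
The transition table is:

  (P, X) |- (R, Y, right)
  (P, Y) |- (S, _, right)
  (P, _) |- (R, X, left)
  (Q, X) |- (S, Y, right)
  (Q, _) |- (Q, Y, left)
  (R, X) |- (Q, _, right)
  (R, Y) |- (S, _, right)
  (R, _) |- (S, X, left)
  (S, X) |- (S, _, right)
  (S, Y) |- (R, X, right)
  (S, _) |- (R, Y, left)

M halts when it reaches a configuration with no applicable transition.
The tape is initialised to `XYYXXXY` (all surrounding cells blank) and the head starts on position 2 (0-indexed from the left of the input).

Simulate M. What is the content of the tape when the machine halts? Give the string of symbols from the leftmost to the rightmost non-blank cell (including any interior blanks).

P | XY[Y]XXXY__   read Y → write _, move right, go to S
S | XY_[X]XXY__   read X → write _, move right, go to S
S | XY__[X]XY__   read X → write _, move right, go to S
S | XY___[X]Y__   read X → write _, move right, go to S
S | XY____[Y]__   read Y → write X, move right, go to R
R | XY____X[_]_   read _ → write X, move left, go to S
S | XY____[X]X_   read X → write _, move right, go to S
S | XY_____[X]_   read X → write _, move right, go to S
S | XY______[_]   read _ → write Y, move left, go to R
R | XY_____[_]Y   read _ → write X, move left, go to S
S | XY____[_]XY   read _ → write Y, move left, go to R
R | XY___[_]YXY   read _ → write X, move left, go to S
S | XY__[_]XYXY   read _ → write Y, move left, go to R
R | XY_[_]YXYXY   read _ → write X, move left, go to S
S | XY[_]XYXYXY   read _ → write Y, move left, go to R
R | X[Y]YXYXYXY   read Y → write _, move right, go to S
S | X_[Y]XYXYXY   read Y → write X, move right, go to R
R | X_X[X]YXYXY   read X → write _, move right, go to Q
Q | X_X_[Y]XYXY
The non-blank tape span at halt is X_X_YXYXY.

X_X_YXYXY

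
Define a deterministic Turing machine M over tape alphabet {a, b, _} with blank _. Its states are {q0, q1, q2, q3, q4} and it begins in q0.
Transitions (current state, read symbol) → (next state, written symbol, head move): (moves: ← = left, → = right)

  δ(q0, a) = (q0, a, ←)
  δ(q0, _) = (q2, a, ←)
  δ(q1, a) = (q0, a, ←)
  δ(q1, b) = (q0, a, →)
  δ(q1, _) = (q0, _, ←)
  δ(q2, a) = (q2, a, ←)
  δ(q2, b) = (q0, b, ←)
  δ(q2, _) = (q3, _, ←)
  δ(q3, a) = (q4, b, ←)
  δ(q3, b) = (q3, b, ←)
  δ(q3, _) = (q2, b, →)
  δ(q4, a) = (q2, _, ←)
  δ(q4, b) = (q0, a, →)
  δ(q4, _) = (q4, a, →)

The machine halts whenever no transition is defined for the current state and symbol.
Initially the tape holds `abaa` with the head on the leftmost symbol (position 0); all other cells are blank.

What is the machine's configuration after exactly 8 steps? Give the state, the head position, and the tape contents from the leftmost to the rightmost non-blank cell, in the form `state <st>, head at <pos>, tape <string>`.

state q0, head at -4, tape bb_aabaa

q0 | ____[a]baa   read a → write a, move ←, go to q0
q0 | ___[_]abaa   read _ → write a, move ←, go to q2
q2 | __[_]aabaa   read _ → write _, move ←, go to q3
q3 | _[_]_aabaa   read _ → write b, move →, go to q2
q2 | _b[_]aabaa   read _ → write _, move ←, go to q3
q3 | _[b]_aabaa   read b → write b, move ←, go to q3
q3 | [_]b_aabaa   read _ → write b, move →, go to q2
q2 | b[b]_aabaa   read b → write b, move ←, go to q0
q0 | [b]b_aabaa
After 8 steps: state q0, head at -4, tape bb_aabaa.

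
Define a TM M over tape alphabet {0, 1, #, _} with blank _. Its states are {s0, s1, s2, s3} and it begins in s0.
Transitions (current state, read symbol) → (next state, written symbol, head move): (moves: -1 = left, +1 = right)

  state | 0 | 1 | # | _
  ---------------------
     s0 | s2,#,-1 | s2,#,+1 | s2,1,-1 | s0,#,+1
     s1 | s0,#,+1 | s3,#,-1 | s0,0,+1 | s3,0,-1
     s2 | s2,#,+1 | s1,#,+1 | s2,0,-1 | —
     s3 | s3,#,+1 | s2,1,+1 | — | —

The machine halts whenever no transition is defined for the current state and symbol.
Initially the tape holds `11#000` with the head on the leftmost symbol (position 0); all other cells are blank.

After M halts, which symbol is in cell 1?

0

s0 | _[1]1#000   read 1 → write #, move +1, go to s2
s2 | _#[1]#000   read 1 → write #, move +1, go to s1
s1 | _##[#]000   read # → write 0, move +1, go to s0
s0 | _##0[0]00   read 0 → write #, move -1, go to s2
s2 | _##[0]#00   read 0 → write #, move +1, go to s2
s2 | _###[#]00   read # → write 0, move -1, go to s2
s2 | _##[#]000   read # → write 0, move -1, go to s2
s2 | _#[#]0000   read # → write 0, move -1, go to s2
s2 | _[#]00000   read # → write 0, move -1, go to s2
s2 | [_]000000
Cell 1 holds 0 when M halts.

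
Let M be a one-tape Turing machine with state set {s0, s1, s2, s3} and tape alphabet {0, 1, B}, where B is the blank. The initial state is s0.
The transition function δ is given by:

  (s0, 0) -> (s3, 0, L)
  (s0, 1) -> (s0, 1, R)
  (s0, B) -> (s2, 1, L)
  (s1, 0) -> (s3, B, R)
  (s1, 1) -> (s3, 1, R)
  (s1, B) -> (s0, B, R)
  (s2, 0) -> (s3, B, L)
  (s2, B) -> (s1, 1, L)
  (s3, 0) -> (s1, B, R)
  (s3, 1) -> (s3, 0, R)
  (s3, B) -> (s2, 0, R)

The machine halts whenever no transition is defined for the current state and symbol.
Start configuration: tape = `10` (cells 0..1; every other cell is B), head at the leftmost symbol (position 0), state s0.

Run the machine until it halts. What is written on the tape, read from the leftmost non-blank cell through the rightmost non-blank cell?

state=s0 head=0 tape=[1]0BBB   (s0,1)→(s0,1,R)
state=s0 head=1 tape=1[0]BBB   (s0,0)→(s3,0,L)
state=s3 head=0 tape=[1]0BBB   (s3,1)→(s3,0,R)
state=s3 head=1 tape=0[0]BBB   (s3,0)→(s1,B,R)
state=s1 head=2 tape=0B[B]BB   (s1,B)→(s0,B,R)
state=s0 head=3 tape=0BB[B]B   (s0,B)→(s2,1,L)
state=s2 head=2 tape=0B[B]1B   (s2,B)→(s1,1,L)
state=s1 head=1 tape=0[B]11B   (s1,B)→(s0,B,R)
state=s0 head=2 tape=0B[1]1B   (s0,1)→(s0,1,R)
state=s0 head=3 tape=0B1[1]B   (s0,1)→(s0,1,R)
state=s0 head=4 tape=0B11[B]   (s0,B)→(s2,1,L)
state=s2 head=3 tape=0B1[1]1
The non-blank tape span at halt is 0B111.

0B111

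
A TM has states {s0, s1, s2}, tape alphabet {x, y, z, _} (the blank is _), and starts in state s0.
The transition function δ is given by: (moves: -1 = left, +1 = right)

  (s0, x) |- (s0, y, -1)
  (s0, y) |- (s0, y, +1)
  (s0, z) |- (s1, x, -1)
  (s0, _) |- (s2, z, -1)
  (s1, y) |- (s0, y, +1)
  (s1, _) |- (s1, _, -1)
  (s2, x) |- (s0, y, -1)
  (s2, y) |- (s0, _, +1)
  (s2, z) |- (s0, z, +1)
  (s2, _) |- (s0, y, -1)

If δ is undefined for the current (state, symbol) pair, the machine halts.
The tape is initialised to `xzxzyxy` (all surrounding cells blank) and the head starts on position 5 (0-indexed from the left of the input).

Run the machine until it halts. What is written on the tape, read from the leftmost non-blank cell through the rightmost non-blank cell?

xzxz_xxx

state=s0 head=5 tape=xzxzy[x]y_   (s0,x)→(s0,y,-1)
state=s0 head=4 tape=xzxz[y]yy_   (s0,y)→(s0,y,+1)
state=s0 head=5 tape=xzxzy[y]y_   (s0,y)→(s0,y,+1)
state=s0 head=6 tape=xzxzyy[y]_   (s0,y)→(s0,y,+1)
state=s0 head=7 tape=xzxzyyy[_]   (s0,_)→(s2,z,-1)
state=s2 head=6 tape=xzxzyy[y]z   (s2,y)→(s0,_,+1)
state=s0 head=7 tape=xzxzyy_[z]   (s0,z)→(s1,x,-1)
state=s1 head=6 tape=xzxzyy[_]x   (s1,_)→(s1,_,-1)
state=s1 head=5 tape=xzxzy[y]_x   (s1,y)→(s0,y,+1)
state=s0 head=6 tape=xzxzyy[_]x   (s0,_)→(s2,z,-1)
state=s2 head=5 tape=xzxzy[y]zx   (s2,y)→(s0,_,+1)
state=s0 head=6 tape=xzxzy_[z]x   (s0,z)→(s1,x,-1)
state=s1 head=5 tape=xzxzy[_]xx   (s1,_)→(s1,_,-1)
state=s1 head=4 tape=xzxz[y]_xx   (s1,y)→(s0,y,+1)
state=s0 head=5 tape=xzxzy[_]xx   (s0,_)→(s2,z,-1)
state=s2 head=4 tape=xzxz[y]zxx   (s2,y)→(s0,_,+1)
state=s0 head=5 tape=xzxz_[z]xx   (s0,z)→(s1,x,-1)
state=s1 head=4 tape=xzxz[_]xxx   (s1,_)→(s1,_,-1)
state=s1 head=3 tape=xzx[z]_xxx
The non-blank tape span at halt is xzxz_xxx.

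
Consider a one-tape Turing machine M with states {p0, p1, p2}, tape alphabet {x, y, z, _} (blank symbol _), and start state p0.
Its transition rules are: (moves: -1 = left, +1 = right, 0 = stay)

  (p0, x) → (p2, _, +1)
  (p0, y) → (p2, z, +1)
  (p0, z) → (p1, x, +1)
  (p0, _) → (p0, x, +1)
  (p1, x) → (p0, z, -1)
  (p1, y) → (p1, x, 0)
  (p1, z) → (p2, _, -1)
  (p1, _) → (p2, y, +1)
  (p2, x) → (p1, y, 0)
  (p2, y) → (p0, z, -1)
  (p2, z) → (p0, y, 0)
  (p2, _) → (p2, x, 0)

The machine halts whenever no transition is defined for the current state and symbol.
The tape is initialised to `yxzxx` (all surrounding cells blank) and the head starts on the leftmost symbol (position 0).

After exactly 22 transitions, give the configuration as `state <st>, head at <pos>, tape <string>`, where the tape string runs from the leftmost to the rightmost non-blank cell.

p0 | _[y]xzxx   read y → write z, move +1, go to p2
p2 | _z[x]zxx   read x → write y, move 0, go to p1
p1 | _z[y]zxx   read y → write x, move 0, go to p1
p1 | _z[x]zxx   read x → write z, move -1, go to p0
p0 | _[z]zzxx   read z → write x, move +1, go to p1
p1 | _x[z]zxx   read z → write _, move -1, go to p2
p2 | _[x]_zxx   read x → write y, move 0, go to p1
p1 | _[y]_zxx   read y → write x, move 0, go to p1
p1 | _[x]_zxx   read x → write z, move -1, go to p0
p0 | [_]z_zxx   read _ → write x, move +1, go to p0
p0 | x[z]_zxx   read z → write x, move +1, go to p1
p1 | xx[_]zxx   read _ → write y, move +1, go to p2
p2 | xxy[z]xx   read z → write y, move 0, go to p0
p0 | xxy[y]xx   read y → write z, move +1, go to p2
p2 | xxyz[x]x   read x → write y, move 0, go to p1
p1 | xxyz[y]x   read y → write x, move 0, go to p1
p1 | xxyz[x]x   read x → write z, move -1, go to p0
p0 | xxy[z]zx   read z → write x, move +1, go to p1
p1 | xxyx[z]x   read z → write _, move -1, go to p2
p2 | xxy[x]_x   read x → write y, move 0, go to p1
p1 | xxy[y]_x   read y → write x, move 0, go to p1
p1 | xxy[x]_x   read x → write z, move -1, go to p0
p0 | xx[y]z_x
After 22 steps: state p0, head at 1, tape xxyz_x.

state p0, head at 1, tape xxyz_x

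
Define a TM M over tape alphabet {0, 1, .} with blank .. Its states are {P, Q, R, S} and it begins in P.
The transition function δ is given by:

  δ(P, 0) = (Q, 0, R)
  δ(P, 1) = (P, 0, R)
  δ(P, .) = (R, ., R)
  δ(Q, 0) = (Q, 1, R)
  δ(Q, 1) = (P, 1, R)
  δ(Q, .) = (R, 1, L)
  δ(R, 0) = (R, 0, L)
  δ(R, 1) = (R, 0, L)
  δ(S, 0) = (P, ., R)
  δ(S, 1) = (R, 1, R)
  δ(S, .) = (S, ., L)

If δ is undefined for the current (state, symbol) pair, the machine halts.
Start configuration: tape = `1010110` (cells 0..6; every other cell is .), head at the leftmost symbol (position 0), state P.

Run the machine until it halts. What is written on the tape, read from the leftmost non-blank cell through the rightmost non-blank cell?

P | .[1]010110.   read 1 → write 0, move R, go to P
P | .0[0]10110.   read 0 → write 0, move R, go to Q
Q | .00[1]0110.   read 1 → write 1, move R, go to P
P | .001[0]110.   read 0 → write 0, move R, go to Q
Q | .0010[1]10.   read 1 → write 1, move R, go to P
P | .00101[1]0.   read 1 → write 0, move R, go to P
P | .001010[0].   read 0 → write 0, move R, go to Q
Q | .0010100[.]   read . → write 1, move L, go to R
R | .001010[0]1   read 0 → write 0, move L, go to R
R | .00101[0]01   read 0 → write 0, move L, go to R
R | .0010[1]001   read 1 → write 0, move L, go to R
R | .001[0]0001   read 0 → write 0, move L, go to R
R | .00[1]00001   read 1 → write 0, move L, go to R
R | .0[0]000001   read 0 → write 0, move L, go to R
R | .[0]0000001   read 0 → write 0, move L, go to R
R | [.]00000001
The non-blank tape span at halt is 00000001.

00000001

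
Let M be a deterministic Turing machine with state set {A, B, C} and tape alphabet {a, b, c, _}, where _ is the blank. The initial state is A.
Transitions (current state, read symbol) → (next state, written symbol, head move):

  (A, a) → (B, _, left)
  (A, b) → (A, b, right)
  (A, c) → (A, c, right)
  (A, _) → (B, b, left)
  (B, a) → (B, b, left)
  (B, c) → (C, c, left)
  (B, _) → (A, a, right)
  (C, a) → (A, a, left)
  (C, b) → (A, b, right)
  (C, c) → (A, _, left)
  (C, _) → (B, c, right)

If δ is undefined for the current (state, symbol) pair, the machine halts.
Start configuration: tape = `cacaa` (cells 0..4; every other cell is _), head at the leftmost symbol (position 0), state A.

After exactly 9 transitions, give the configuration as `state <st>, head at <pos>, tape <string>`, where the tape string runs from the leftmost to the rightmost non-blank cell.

A | ___[c]acaa   read c → write c, move right, go to A
A | ___c[a]caa   read a → write _, move left, go to B
B | ___[c]_caa   read c → write c, move left, go to C
C | __[_]c_caa   read _ → write c, move right, go to B
B | __c[c]_caa   read c → write c, move left, go to C
C | __[c]c_caa   read c → write _, move left, go to A
A | _[_]_c_caa   read _ → write b, move left, go to B
B | [_]b_c_caa   read _ → write a, move right, go to A
A | a[b]_c_caa   read b → write b, move right, go to A
A | ab[_]c_caa
After 9 steps: state A, head at -1, tape ab_c_caa.

state A, head at -1, tape ab_c_caa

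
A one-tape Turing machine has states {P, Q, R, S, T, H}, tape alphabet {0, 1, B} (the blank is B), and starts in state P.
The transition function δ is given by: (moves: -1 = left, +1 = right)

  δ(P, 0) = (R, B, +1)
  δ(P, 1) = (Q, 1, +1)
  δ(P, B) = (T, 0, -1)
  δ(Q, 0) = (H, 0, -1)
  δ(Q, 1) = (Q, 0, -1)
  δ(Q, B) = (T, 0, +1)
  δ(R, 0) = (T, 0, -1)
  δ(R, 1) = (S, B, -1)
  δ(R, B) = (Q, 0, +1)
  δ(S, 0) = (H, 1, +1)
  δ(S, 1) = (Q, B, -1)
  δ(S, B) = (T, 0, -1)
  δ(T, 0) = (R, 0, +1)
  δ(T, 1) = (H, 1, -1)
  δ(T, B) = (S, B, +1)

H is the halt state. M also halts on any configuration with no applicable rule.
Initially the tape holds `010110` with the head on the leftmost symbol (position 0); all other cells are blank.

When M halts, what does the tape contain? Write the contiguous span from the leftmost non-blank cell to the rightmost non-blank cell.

state=P head=0 tape=B[0]10110   (P,0)→(R,B,+1)
state=R head=1 tape=BB[1]0110   (R,1)→(S,B,-1)
state=S head=0 tape=B[B]B0110   (S,B)→(T,0,-1)
state=T head=-1 tape=[B]0B0110   (T,B)→(S,B,+1)
state=S head=0 tape=B[0]B0110   (S,0)→(H,1,+1)
state=H head=1 tape=B1[B]0110
The non-blank tape span at halt is 1B0110.

1B0110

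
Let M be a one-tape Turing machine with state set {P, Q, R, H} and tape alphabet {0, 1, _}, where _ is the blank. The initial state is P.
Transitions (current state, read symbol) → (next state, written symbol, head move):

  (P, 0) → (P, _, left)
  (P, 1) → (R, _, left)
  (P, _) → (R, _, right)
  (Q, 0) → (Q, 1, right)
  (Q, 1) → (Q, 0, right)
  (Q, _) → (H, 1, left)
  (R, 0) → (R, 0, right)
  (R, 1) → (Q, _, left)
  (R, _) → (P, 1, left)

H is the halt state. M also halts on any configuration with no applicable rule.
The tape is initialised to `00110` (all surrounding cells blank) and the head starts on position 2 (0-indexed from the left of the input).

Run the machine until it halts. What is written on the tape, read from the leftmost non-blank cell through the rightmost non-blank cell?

1__110

state=P head=2 tape=__00[1]10   (P,1)→(R,_,left)
state=R head=1 tape=__0[0]_10   (R,0)→(R,0,right)
state=R head=2 tape=__00[_]10   (R,_)→(P,1,left)
state=P head=1 tape=__0[0]110   (P,0)→(P,_,left)
state=P head=0 tape=__[0]_110   (P,0)→(P,_,left)
state=P head=-1 tape=_[_]__110   (P,_)→(R,_,right)
state=R head=0 tape=__[_]_110   (R,_)→(P,1,left)
state=P head=-1 tape=_[_]1_110   (P,_)→(R,_,right)
state=R head=0 tape=__[1]_110   (R,1)→(Q,_,left)
state=Q head=-1 tape=_[_]__110   (Q,_)→(H,1,left)
state=H head=-2 tape=[_]1__110
The non-blank tape span at halt is 1__110.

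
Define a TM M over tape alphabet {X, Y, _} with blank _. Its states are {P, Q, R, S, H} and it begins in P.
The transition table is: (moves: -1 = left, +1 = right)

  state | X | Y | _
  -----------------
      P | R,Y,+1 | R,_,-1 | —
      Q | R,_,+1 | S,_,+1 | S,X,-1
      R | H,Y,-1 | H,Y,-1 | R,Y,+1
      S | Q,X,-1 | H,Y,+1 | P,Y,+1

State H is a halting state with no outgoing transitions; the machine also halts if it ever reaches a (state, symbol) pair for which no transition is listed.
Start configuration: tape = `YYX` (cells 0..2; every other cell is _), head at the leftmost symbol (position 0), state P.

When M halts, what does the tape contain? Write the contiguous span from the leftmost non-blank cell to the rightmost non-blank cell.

P | _[Y]YX   read Y → write _, move -1, go to R
R | [_]_YX   read _ → write Y, move +1, go to R
R | Y[_]YX   read _ → write Y, move +1, go to R
R | YY[Y]X   read Y → write Y, move -1, go to H
H | Y[Y]YX
The non-blank tape span at halt is YYYX.

YYYX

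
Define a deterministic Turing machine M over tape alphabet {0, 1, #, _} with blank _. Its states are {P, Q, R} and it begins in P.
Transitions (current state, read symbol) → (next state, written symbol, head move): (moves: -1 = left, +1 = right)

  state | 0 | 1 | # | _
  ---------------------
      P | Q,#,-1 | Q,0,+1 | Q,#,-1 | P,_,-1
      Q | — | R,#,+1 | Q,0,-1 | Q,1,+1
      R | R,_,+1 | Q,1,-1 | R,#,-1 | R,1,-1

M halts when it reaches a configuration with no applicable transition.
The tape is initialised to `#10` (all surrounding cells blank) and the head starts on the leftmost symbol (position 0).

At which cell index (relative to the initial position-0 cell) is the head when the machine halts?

-1

state=P head=0 tape=__[#]10_   (P,#)→(Q,#,-1)
state=Q head=-1 tape=_[_]#10_   (Q,_)→(Q,1,+1)
state=Q head=0 tape=_1[#]10_   (Q,#)→(Q,0,-1)
state=Q head=-1 tape=_[1]010_   (Q,1)→(R,#,+1)
state=R head=0 tape=_#[0]10_   (R,0)→(R,_,+1)
state=R head=1 tape=_#_[1]0_   (R,1)→(Q,1,-1)
state=Q head=0 tape=_#[_]10_   (Q,_)→(Q,1,+1)
state=Q head=1 tape=_#1[1]0_   (Q,1)→(R,#,+1)
state=R head=2 tape=_#1#[0]_   (R,0)→(R,_,+1)
state=R head=3 tape=_#1#_[_]   (R,_)→(R,1,-1)
state=R head=2 tape=_#1#[_]1   (R,_)→(R,1,-1)
state=R head=1 tape=_#1[#]11   (R,#)→(R,#,-1)
state=R head=0 tape=_#[1]#11   (R,1)→(Q,1,-1)
state=Q head=-1 tape=_[#]1#11   (Q,#)→(Q,0,-1)
state=Q head=-2 tape=[_]01#11   (Q,_)→(Q,1,+1)
state=Q head=-1 tape=1[0]1#11
At halt the head is at cell -1.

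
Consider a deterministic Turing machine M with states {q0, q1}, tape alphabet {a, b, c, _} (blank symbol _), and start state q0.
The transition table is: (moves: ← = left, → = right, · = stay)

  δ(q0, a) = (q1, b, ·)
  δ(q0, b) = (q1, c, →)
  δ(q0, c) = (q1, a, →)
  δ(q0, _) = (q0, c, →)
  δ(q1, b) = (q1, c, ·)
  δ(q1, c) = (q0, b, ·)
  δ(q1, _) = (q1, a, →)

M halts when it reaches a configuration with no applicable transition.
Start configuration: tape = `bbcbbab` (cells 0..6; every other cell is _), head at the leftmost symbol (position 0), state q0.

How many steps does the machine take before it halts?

12

q0 | [b]bcbbab   read b → write c, move →, go to q1
q1 | c[b]cbbab   read b → write c, move ·, go to q1
q1 | c[c]cbbab   read c → write b, move ·, go to q0
q0 | c[b]cbbab   read b → write c, move →, go to q1
q1 | cc[c]bbab   read c → write b, move ·, go to q0
q0 | cc[b]bbab   read b → write c, move →, go to q1
q1 | ccc[b]bab   read b → write c, move ·, go to q1
q1 | ccc[c]bab   read c → write b, move ·, go to q0
q0 | ccc[b]bab   read b → write c, move →, go to q1
q1 | cccc[b]ab   read b → write c, move ·, go to q1
q1 | cccc[c]ab   read c → write b, move ·, go to q0
q0 | cccc[b]ab   read b → write c, move →, go to q1
q1 | ccccc[a]b
M halts after 12 transitions.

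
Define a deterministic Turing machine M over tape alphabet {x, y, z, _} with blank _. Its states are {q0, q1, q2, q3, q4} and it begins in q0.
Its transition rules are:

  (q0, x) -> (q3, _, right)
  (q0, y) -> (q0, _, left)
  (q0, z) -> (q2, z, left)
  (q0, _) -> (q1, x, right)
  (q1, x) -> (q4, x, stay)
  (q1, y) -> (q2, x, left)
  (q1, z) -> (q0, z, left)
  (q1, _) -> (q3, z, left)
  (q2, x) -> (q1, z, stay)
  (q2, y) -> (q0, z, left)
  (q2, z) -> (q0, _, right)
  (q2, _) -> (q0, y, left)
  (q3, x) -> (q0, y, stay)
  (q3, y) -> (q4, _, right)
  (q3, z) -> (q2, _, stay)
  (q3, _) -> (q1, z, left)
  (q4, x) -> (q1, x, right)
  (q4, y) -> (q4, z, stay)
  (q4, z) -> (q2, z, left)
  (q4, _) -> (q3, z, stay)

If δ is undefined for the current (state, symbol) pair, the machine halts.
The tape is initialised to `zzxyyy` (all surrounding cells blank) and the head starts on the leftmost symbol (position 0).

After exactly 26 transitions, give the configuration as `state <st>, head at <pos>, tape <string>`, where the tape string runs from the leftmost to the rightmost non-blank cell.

q0 | _____[z]zxyyy   read z → write z, move left, go to q2
q2 | ____[_]zzxyyy   read _ → write y, move left, go to q0
q0 | ___[_]yzzxyyy   read _ → write x, move right, go to q1
q1 | ___x[y]zzxyyy   read y → write x, move left, go to q2
q2 | ___[x]xzzxyyy   read x → write z, move stay, go to q1
q1 | ___[z]xzzxyyy   read z → write z, move left, go to q0
q0 | __[_]zxzzxyyy   read _ → write x, move right, go to q1
q1 | __x[z]xzzxyyy   read z → write z, move left, go to q0
q0 | __[x]zxzzxyyy   read x → write _, move right, go to q3
q3 | ___[z]xzzxyyy   read z → write _, move stay, go to q2
q2 | ___[_]xzzxyyy   read _ → write y, move left, go to q0
q0 | __[_]yxzzxyyy   read _ → write x, move right, go to q1
q1 | __x[y]xzzxyyy   read y → write x, move left, go to q2
q2 | __[x]xxzzxyyy   read x → write z, move stay, go to q1
q1 | __[z]xxzzxyyy   read z → write z, move left, go to q0
q0 | _[_]zxxzzxyyy   read _ → write x, move right, go to q1
q1 | _x[z]xxzzxyyy   read z → write z, move left, go to q0
q0 | _[x]zxxzzxyyy   read x → write _, move right, go to q3
q3 | __[z]xxzzxyyy   read z → write _, move stay, go to q2
q2 | __[_]xxzzxyyy   read _ → write y, move left, go to q0
q0 | _[_]yxxzzxyyy   read _ → write x, move right, go to q1
q1 | _x[y]xxzzxyyy   read y → write x, move left, go to q2
q2 | _[x]xxxzzxyyy   read x → write z, move stay, go to q1
q1 | _[z]xxxzzxyyy   read z → write z, move left, go to q0
q0 | [_]zxxxzzxyyy   read _ → write x, move right, go to q1
q1 | x[z]xxxzzxyyy   read z → write z, move left, go to q0
q0 | [x]zxxxzzxyyy
After 26 steps: state q0, head at -5, tape xzxxxzzxyyy.

state q0, head at -5, tape xzxxxzzxyyy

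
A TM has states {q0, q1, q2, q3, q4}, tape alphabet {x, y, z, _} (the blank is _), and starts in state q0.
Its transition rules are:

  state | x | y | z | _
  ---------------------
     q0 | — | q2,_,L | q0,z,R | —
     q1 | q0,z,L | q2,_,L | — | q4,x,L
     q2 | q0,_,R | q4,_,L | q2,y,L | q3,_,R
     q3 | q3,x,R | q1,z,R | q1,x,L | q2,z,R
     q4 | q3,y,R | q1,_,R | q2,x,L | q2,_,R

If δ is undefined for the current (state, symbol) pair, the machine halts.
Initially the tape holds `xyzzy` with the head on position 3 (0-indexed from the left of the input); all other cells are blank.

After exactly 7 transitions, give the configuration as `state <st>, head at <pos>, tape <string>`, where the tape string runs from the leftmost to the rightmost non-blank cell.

q0 | xyz[z]y   read z → write z, move R, go to q0
q0 | xyzz[y]   read y → write _, move L, go to q2
q2 | xyz[z]_   read z → write y, move L, go to q2
q2 | xy[z]y_   read z → write y, move L, go to q2
q2 | x[y]yy_   read y → write _, move L, go to q4
q4 | [x]_yy_   read x → write y, move R, go to q3
q3 | y[_]yy_   read _ → write z, move R, go to q2
q2 | yz[y]y_
After 7 steps: state q2, head at 2, tape yzyy.

state q2, head at 2, tape yzyy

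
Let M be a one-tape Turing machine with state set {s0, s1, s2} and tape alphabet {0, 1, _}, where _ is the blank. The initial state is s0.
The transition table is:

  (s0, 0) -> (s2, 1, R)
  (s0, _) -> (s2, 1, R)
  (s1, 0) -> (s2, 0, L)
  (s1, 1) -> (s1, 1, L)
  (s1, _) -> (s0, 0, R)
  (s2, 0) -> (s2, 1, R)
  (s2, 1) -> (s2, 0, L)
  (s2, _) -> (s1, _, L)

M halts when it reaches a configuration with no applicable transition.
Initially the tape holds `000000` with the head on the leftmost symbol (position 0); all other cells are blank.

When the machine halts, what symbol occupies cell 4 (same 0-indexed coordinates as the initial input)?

s0 | _[0]00000_   read 0 → write 1, move R, go to s2
s2 | _1[0]0000_   read 0 → write 1, move R, go to s2
s2 | _11[0]000_   read 0 → write 1, move R, go to s2
s2 | _111[0]00_   read 0 → write 1, move R, go to s2
s2 | _1111[0]0_   read 0 → write 1, move R, go to s2
s2 | _11111[0]_   read 0 → write 1, move R, go to s2
s2 | _111111[_]   read _ → write _, move L, go to s1
s1 | _11111[1]_   read 1 → write 1, move L, go to s1
s1 | _1111[1]1_   read 1 → write 1, move L, go to s1
s1 | _111[1]11_   read 1 → write 1, move L, go to s1
s1 | _11[1]111_   read 1 → write 1, move L, go to s1
s1 | _1[1]1111_   read 1 → write 1, move L, go to s1
s1 | _[1]11111_   read 1 → write 1, move L, go to s1
s1 | [_]111111_   read _ → write 0, move R, go to s0
s0 | 0[1]11111_
Cell 4 holds 1 when M halts.

1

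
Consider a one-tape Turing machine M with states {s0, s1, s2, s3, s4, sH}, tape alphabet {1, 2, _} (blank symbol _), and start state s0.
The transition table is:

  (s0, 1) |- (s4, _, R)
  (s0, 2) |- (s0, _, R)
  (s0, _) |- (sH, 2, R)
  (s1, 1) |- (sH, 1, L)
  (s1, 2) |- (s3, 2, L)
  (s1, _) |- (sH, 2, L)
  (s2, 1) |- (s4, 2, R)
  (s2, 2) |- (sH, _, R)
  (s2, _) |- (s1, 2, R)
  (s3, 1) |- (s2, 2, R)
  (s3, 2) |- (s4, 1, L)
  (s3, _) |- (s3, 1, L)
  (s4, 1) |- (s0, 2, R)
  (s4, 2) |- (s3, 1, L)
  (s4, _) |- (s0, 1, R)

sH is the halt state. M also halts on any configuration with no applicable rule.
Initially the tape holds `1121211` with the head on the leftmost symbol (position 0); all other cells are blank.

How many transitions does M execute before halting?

16

s0 | [1]121211__   read 1 → write _, move R, go to s4
s4 | _[1]21211__   read 1 → write 2, move R, go to s0
s0 | _2[2]1211__   read 2 → write _, move R, go to s0
s0 | _2_[1]211__   read 1 → write _, move R, go to s4
s4 | _2__[2]11__   read 2 → write 1, move L, go to s3
s3 | _2_[_]111__   read _ → write 1, move L, go to s3
s3 | _2[_]1111__   read _ → write 1, move L, go to s3
s3 | _[2]11111__   read 2 → write 1, move L, go to s4
s4 | [_]111111__   read _ → write 1, move R, go to s0
s0 | 1[1]11111__   read 1 → write _, move R, go to s4
s4 | 1_[1]1111__   read 1 → write 2, move R, go to s0
s0 | 1_2[1]111__   read 1 → write _, move R, go to s4
s4 | 1_2_[1]11__   read 1 → write 2, move R, go to s0
s0 | 1_2_2[1]1__   read 1 → write _, move R, go to s4
s4 | 1_2_2_[1]__   read 1 → write 2, move R, go to s0
s0 | 1_2_2_2[_]_   read _ → write 2, move R, go to sH
sH | 1_2_2_22[_]
M halts after 16 transitions.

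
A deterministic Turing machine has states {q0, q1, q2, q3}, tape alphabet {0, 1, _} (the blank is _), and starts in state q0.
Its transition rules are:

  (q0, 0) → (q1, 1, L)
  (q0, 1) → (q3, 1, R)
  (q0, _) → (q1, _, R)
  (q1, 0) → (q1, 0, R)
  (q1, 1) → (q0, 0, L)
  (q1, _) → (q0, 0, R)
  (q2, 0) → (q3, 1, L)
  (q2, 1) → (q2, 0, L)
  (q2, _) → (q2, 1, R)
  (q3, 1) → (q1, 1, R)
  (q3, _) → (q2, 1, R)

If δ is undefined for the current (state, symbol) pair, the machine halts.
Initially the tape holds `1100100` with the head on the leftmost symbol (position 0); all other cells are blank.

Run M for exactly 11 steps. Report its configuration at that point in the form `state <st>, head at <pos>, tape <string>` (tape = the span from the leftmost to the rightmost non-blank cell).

state q3, head at 1, tape 1010000

state=q0 head=0 tape=[1]100100   (q0,1)→(q3,1,R)
state=q3 head=1 tape=1[1]00100   (q3,1)→(q1,1,R)
state=q1 head=2 tape=11[0]0100   (q1,0)→(q1,0,R)
state=q1 head=3 tape=110[0]100   (q1,0)→(q1,0,R)
state=q1 head=4 tape=1100[1]00   (q1,1)→(q0,0,L)
state=q0 head=3 tape=110[0]000   (q0,0)→(q1,1,L)
state=q1 head=2 tape=11[0]1000   (q1,0)→(q1,0,R)
state=q1 head=3 tape=110[1]000   (q1,1)→(q0,0,L)
state=q0 head=2 tape=11[0]0000   (q0,0)→(q1,1,L)
state=q1 head=1 tape=1[1]10000   (q1,1)→(q0,0,L)
state=q0 head=0 tape=[1]010000   (q0,1)→(q3,1,R)
state=q3 head=1 tape=1[0]10000
After 11 steps: state q3, head at 1, tape 1010000.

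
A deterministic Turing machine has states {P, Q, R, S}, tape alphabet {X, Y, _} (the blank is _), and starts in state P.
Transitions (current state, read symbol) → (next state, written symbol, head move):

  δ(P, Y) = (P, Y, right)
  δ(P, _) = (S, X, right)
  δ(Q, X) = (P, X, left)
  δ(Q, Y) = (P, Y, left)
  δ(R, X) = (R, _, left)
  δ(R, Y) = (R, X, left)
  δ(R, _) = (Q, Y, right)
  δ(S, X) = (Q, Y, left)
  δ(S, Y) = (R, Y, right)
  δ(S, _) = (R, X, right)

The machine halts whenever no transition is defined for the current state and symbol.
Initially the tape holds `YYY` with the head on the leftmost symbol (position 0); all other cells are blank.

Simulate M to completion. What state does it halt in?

P | [Y]YY____   read Y → write Y, move right, go to P
P | Y[Y]Y____   read Y → write Y, move right, go to P
P | YY[Y]____   read Y → write Y, move right, go to P
P | YYY[_]___   read _ → write X, move right, go to S
S | YYYX[_]__   read _ → write X, move right, go to R
R | YYYXX[_]_   read _ → write Y, move right, go to Q
Q | YYYXXY[_]
No transition is defined for (Q, _); M halts in state Q.

Q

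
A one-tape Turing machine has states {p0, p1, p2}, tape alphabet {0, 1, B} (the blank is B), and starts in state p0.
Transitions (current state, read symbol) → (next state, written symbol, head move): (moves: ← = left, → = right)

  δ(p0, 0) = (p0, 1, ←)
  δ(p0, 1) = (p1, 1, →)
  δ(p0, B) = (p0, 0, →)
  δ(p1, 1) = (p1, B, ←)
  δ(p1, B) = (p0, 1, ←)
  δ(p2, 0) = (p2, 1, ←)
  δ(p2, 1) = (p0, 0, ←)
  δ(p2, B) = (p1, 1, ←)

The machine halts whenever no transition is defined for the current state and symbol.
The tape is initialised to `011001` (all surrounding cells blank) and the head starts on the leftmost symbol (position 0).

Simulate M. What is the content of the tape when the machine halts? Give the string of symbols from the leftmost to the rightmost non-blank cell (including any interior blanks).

0BB1001

p0 | B[0]11001   read 0 → write 1, move ←, go to p0
p0 | [B]111001   read B → write 0, move →, go to p0
p0 | 0[1]11001   read 1 → write 1, move →, go to p1
p1 | 01[1]1001   read 1 → write B, move ←, go to p1
p1 | 0[1]B1001   read 1 → write B, move ←, go to p1
p1 | [0]BB1001
The non-blank tape span at halt is 0BB1001.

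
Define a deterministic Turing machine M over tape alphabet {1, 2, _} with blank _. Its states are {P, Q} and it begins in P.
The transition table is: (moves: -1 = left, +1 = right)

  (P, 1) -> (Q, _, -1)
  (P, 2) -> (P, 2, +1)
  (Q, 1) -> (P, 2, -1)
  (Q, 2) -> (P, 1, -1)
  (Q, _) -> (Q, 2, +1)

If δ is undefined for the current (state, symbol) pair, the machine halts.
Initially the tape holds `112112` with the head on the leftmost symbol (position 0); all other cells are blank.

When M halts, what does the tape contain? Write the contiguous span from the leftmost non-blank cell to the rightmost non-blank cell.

1____12

state=P head=0 tape=__[1]12112   (P,1)→(Q,_,-1)
state=Q head=-1 tape=_[_]_12112   (Q,_)→(Q,2,+1)
state=Q head=0 tape=_2[_]12112   (Q,_)→(Q,2,+1)
state=Q head=1 tape=_22[1]2112   (Q,1)→(P,2,-1)
state=P head=0 tape=_2[2]22112   (P,2)→(P,2,+1)
state=P head=1 tape=_22[2]2112   (P,2)→(P,2,+1)
state=P head=2 tape=_222[2]112   (P,2)→(P,2,+1)
state=P head=3 tape=_2222[1]12   (P,1)→(Q,_,-1)
state=Q head=2 tape=_222[2]_12   (Q,2)→(P,1,-1)
state=P head=1 tape=_22[2]1_12   (P,2)→(P,2,+1)
state=P head=2 tape=_222[1]_12   (P,1)→(Q,_,-1)
state=Q head=1 tape=_22[2]__12   (Q,2)→(P,1,-1)
state=P head=0 tape=_2[2]1__12   (P,2)→(P,2,+1)
state=P head=1 tape=_22[1]__12   (P,1)→(Q,_,-1)
state=Q head=0 tape=_2[2]___12   (Q,2)→(P,1,-1)
state=P head=-1 tape=_[2]1___12   (P,2)→(P,2,+1)
state=P head=0 tape=_2[1]___12   (P,1)→(Q,_,-1)
state=Q head=-1 tape=_[2]____12   (Q,2)→(P,1,-1)
state=P head=-2 tape=[_]1____12
The non-blank tape span at halt is 1____12.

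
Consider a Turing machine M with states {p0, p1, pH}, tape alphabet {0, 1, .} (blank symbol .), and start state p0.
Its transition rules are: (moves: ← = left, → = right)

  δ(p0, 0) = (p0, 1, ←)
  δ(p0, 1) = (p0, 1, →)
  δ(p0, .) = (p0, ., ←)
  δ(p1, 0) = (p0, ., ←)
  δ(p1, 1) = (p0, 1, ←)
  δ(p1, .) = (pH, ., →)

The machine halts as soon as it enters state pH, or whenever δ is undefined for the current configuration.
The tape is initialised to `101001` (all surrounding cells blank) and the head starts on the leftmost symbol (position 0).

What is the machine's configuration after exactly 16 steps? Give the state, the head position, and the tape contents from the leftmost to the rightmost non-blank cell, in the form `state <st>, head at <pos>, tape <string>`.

state p0, head at 6, tape 111111

state=p0 head=0 tape=[1]01001.   (p0,1)→(p0,1,→)
state=p0 head=1 tape=1[0]1001.   (p0,0)→(p0,1,←)
state=p0 head=0 tape=[1]11001.   (p0,1)→(p0,1,→)
state=p0 head=1 tape=1[1]1001.   (p0,1)→(p0,1,→)
state=p0 head=2 tape=11[1]001.   (p0,1)→(p0,1,→)
state=p0 head=3 tape=111[0]01.   (p0,0)→(p0,1,←)
state=p0 head=2 tape=11[1]101.   (p0,1)→(p0,1,→)
state=p0 head=3 tape=111[1]01.   (p0,1)→(p0,1,→)
state=p0 head=4 tape=1111[0]1.   (p0,0)→(p0,1,←)
state=p0 head=3 tape=111[1]11.   (p0,1)→(p0,1,→)
state=p0 head=4 tape=1111[1]1.   (p0,1)→(p0,1,→)
state=p0 head=5 tape=11111[1].   (p0,1)→(p0,1,→)
state=p0 head=6 tape=111111[.]   (p0,.)→(p0,.,←)
state=p0 head=5 tape=11111[1].   (p0,1)→(p0,1,→)
state=p0 head=6 tape=111111[.]   (p0,.)→(p0,.,←)
state=p0 head=5 tape=11111[1].   (p0,1)→(p0,1,→)
state=p0 head=6 tape=111111[.]
After 16 steps: state p0, head at 6, tape 111111.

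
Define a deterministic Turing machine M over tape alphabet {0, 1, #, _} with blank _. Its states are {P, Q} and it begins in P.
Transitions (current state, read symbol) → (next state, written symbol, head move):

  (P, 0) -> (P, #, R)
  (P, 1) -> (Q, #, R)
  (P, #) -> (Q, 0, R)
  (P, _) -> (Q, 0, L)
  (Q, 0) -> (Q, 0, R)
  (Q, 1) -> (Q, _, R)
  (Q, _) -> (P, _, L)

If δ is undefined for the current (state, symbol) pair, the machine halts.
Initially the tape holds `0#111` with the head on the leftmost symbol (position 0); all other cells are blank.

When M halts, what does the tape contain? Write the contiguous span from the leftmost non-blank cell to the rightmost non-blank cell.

#0#00

P | [0]#111_   read 0 → write #, move R, go to P
P | #[#]111_   read # → write 0, move R, go to Q
Q | #0[1]11_   read 1 → write _, move R, go to Q
Q | #0_[1]1_   read 1 → write _, move R, go to Q
Q | #0__[1]_   read 1 → write _, move R, go to Q
Q | #0___[_]   read _ → write _, move L, go to P
P | #0__[_]_   read _ → write 0, move L, go to Q
Q | #0_[_]0_   read _ → write _, move L, go to P
P | #0[_]_0_   read _ → write 0, move L, go to Q
Q | #[0]0_0_   read 0 → write 0, move R, go to Q
Q | #0[0]_0_   read 0 → write 0, move R, go to Q
Q | #00[_]0_   read _ → write _, move L, go to P
P | #0[0]_0_   read 0 → write #, move R, go to P
P | #0#[_]0_   read _ → write 0, move L, go to Q
Q | #0[#]00_
The non-blank tape span at halt is #0#00.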